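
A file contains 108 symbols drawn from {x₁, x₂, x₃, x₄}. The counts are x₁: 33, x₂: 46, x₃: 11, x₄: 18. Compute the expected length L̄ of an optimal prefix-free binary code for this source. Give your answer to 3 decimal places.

1.843 bits/symbol

Probabilities are the counts divided by 108.
Repeatedly combine the two least-probable nodes; the expected code length is the sum of the merged weights.
merge 11/108 + 1/6 → 29/108
merge 29/108 + 11/36 → 31/54
merge 23/54 + 31/54 → 1
L = 29/108 + 31/54 + 1 = 199/108 ≈ 1.843 bits/symbol.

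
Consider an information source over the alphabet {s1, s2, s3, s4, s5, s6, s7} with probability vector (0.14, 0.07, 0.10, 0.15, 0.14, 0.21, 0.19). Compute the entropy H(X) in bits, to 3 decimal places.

H = −Σ pᵢ log₂ pᵢ.
−0.14·log₂(0.14) = 0.3971
−0.07·log₂(0.07) = 0.2686
−0.10·log₂(0.10) = 0.3322
−0.15·log₂(0.15) = 0.4105
−0.14·log₂(0.14) = 0.3971
−0.21·log₂(0.21) = 0.4728
−0.19·log₂(0.19) = 0.4552
Sum ≈ 2.7336 → 2.734 bits.

2.734 bits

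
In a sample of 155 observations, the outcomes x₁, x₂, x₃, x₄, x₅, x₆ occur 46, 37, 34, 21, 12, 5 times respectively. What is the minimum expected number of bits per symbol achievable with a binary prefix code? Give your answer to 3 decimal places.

2.355 bits/symbol

Probabilities are the counts divided by 155.
Repeatedly combine the two least-probable nodes; the expected code length is the sum of the merged weights.
merge 1/31 + 12/155 → 17/155
merge 17/155 + 21/155 → 38/155
merge 34/155 + 37/155 → 71/155
merge 38/155 + 46/155 → 84/155
merge 71/155 + 84/155 → 1
L = 17/155 + 38/155 + 71/155 + 84/155 + 1 = 73/31 ≈ 2.355 bits/symbol.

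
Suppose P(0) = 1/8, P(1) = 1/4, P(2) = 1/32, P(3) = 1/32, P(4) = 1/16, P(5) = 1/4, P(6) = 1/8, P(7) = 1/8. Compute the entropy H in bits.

Each probability is a power of 1/2, so log₂(1/p) is an integer.
H = Σ p·log₂(1/p) = 1/8·3 + 1/4·2 + 1/32·5 + 1/32·5 + 1/16·4 + 1/4·2 + 1/8·3 + 1/8·3 = 2.6875 bits.

2.6875 bits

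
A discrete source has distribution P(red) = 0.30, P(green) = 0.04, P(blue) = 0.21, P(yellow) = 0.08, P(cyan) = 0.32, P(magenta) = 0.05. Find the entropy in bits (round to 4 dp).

2.2133 bits

H = −Σ pᵢ log₂ pᵢ.
−0.30·log₂(0.30) = 0.5211
−0.04·log₂(0.04) = 0.1858
−0.21·log₂(0.21) = 0.4728
−0.08·log₂(0.08) = 0.2915
−0.32·log₂(0.32) = 0.5260
−0.05·log₂(0.05) = 0.2161
Sum ≈ 2.2133 → 2.2133 bits.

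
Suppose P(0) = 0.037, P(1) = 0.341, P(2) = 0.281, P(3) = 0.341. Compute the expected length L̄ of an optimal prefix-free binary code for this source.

Repeatedly combine the two least-probable nodes; the expected code length is the sum of the merged weights.
merge 37/1000 + 281/1000 → 159/500
merge 159/500 + 341/1000 → 659/1000
merge 341/1000 + 659/1000 → 1
L = 159/500 + 659/1000 + 1 = 1977/1000 = 1.977 bits/symbol.

1.977 bits/symbol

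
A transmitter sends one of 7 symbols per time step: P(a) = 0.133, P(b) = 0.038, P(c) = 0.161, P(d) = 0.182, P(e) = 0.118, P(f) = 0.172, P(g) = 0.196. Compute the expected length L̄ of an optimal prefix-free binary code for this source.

2.778 bits/symbol

Repeatedly combine the two least-probable nodes; the expected code length is the sum of the merged weights.
merge 19/500 + 59/500 → 39/250
merge 133/1000 + 39/250 → 289/1000
merge 161/1000 + 43/250 → 333/1000
merge 91/500 + 49/250 → 189/500
merge 289/1000 + 333/1000 → 311/500
merge 189/500 + 311/500 → 1
L = 39/250 + 289/1000 + 333/1000 + 189/500 + 311/500 + 1 = 1389/500 = 2.778 bits/symbol.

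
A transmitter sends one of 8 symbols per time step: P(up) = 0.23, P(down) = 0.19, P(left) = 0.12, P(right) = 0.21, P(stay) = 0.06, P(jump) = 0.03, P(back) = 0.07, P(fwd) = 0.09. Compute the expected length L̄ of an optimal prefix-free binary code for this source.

Repeatedly combine the two least-probable nodes; the expected code length is the sum of the merged weights.
merge 3/100 + 3/50 → 9/100
merge 7/100 + 9/100 → 4/25
merge 9/100 + 3/25 → 21/100
merge 4/25 + 19/100 → 7/20
merge 21/100 + 21/100 → 21/50
merge 23/100 + 7/20 → 29/50
merge 21/50 + 29/50 → 1
L = 9/100 + 4/25 + 21/100 + 7/20 + 21/50 + 29/50 + 1 = 281/100 = 2.81 bits/symbol.

2.81 bits/symbol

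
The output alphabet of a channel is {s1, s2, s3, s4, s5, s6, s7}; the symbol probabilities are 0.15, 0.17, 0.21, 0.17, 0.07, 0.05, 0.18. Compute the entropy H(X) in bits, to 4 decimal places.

H = −Σ pᵢ log₂ pᵢ.
−0.15·log₂(0.15) = 0.4105
−0.17·log₂(0.17) = 0.4346
−0.21·log₂(0.21) = 0.4728
−0.17·log₂(0.17) = 0.4346
−0.07·log₂(0.07) = 0.2686
−0.05·log₂(0.05) = 0.2161
−0.18·log₂(0.18) = 0.4453
Sum ≈ 2.6825 → 2.6825 bits.

2.6825 bits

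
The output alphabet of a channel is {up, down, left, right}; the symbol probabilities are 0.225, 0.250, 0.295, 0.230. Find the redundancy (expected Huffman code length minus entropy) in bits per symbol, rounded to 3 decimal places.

Entropy H = −Σ p log₂ p ≈ 1.9914 bits.
Huffman merges: 9/40+23/100→91/200; 1/4+59/200→109/200; 91/200+109/200→1. L = 2 ≈ 2.0000.
L − H = 2.0000 − 1.9914 = 0.009 bits.

0.009 bits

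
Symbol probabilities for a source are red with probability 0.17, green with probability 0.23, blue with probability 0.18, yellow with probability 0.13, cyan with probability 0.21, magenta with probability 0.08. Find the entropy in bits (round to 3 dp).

2.515 bits

H = −Σ pᵢ log₂ pᵢ.
−0.17·log₂(0.17) = 0.4346
−0.23·log₂(0.23) = 0.4877
−0.18·log₂(0.18) = 0.4453
−0.13·log₂(0.13) = 0.3826
−0.21·log₂(0.21) = 0.4728
−0.08·log₂(0.08) = 0.2915
Sum ≈ 2.5145 → 2.515 bits.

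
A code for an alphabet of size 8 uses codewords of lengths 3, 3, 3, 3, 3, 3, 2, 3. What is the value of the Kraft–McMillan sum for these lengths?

1.125

With common denominator 2^3 = 8: Σ 2^(−ℓᵢ) = 1/8 + 1/8 + 1/8 + 1/8 + 1/8 + 1/8 + 2/8 + 1/8 = 9/8 = 1.125.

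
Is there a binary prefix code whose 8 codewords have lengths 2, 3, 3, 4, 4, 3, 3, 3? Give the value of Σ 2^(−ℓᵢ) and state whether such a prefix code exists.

With common denominator 2^4 = 16: Σ 2^(−ℓᵢ) = 4/16 + 2/16 + 2/16 + 1/16 + 1/16 + 2/16 + 2/16 + 2/16 = 16/16 = 1.
Kraft's inequality requires Σ ≤ 1; here Σ = 1 ≤ 1, so such a prefix code exists.

1; yes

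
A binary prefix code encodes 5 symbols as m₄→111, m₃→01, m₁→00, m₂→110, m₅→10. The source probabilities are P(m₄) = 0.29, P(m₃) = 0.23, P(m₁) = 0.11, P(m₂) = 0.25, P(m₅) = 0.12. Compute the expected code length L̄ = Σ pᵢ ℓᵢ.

2.54 bits/symbol

L̄ = Σ pᵢ·ℓᵢ = 0.29·3 + 0.23·2 + 0.11·2 + 0.25·3 + 0.12·2 = 2.54 bits/symbol.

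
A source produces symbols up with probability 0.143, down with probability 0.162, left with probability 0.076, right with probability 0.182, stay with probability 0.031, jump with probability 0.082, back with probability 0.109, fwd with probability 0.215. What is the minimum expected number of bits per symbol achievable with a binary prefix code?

Repeatedly combine the two least-probable nodes; the expected code length is the sum of the merged weights.
merge 31/1000 + 19/250 → 107/1000
merge 41/500 + 107/1000 → 189/1000
merge 109/1000 + 143/1000 → 63/250
merge 81/500 + 91/500 → 43/125
merge 189/1000 + 43/200 → 101/250
merge 63/250 + 43/125 → 149/250
merge 101/250 + 149/250 → 1
L = 107/1000 + 189/1000 + 63/250 + 43/125 + 101/250 + 149/250 + 1 = 723/250 = 2.892 bits/symbol.

2.892 bits/symbol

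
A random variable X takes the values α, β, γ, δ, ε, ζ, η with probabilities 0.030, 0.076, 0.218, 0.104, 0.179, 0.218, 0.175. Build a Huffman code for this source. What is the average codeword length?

2.67 bits/symbol

Repeatedly combine the two least-probable nodes; the expected code length is the sum of the merged weights.
merge 3/100 + 19/250 → 53/500
merge 13/125 + 53/500 → 21/100
merge 7/40 + 179/1000 → 177/500
merge 21/100 + 109/500 → 107/250
merge 109/500 + 177/500 → 143/250
merge 107/250 + 143/250 → 1
L = 53/500 + 21/100 + 177/500 + 107/250 + 143/250 + 1 = 267/100 = 2.67 bits/symbol.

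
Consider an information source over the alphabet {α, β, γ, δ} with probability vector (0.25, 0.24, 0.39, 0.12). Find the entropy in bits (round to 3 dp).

1.891 bits

H = −Σ pᵢ log₂ pᵢ.
−0.25·log₂(0.25) = 0.5000
−0.24·log₂(0.24) = 0.4941
−0.39·log₂(0.39) = 0.5298
−0.12·log₂(0.12) = 0.3671
Sum ≈ 1.8910 → 1.891 bits.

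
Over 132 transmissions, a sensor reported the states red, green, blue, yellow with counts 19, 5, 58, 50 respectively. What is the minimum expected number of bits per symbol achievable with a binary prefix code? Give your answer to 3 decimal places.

1.742 bits/symbol

Probabilities are the counts divided by 132.
Repeatedly combine the two least-probable nodes; the expected code length is the sum of the merged weights.
merge 5/132 + 19/132 → 2/11
merge 2/11 + 25/66 → 37/66
merge 29/66 + 37/66 → 1
L = 2/11 + 37/66 + 1 = 115/66 ≈ 1.742 bits/symbol.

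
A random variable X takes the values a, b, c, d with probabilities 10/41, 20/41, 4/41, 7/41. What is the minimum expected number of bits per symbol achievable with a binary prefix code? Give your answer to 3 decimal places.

1.780 bits/symbol

Repeatedly combine the two least-probable nodes; the expected code length is the sum of the merged weights.
merge 4/41 + 7/41 → 11/41
merge 10/41 + 11/41 → 21/41
merge 20/41 + 21/41 → 1
L = 11/41 + 21/41 + 1 = 73/41 ≈ 1.780 bits/symbol.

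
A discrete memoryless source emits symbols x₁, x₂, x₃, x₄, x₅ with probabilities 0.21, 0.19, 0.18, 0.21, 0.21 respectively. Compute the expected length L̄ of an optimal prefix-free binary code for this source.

2.37 bits/symbol

Repeatedly combine the two least-probable nodes; the expected code length is the sum of the merged weights.
merge 9/50 + 19/100 → 37/100
merge 21/100 + 21/100 → 21/50
merge 21/100 + 37/100 → 29/50
merge 21/50 + 29/50 → 1
L = 37/100 + 21/50 + 29/50 + 1 = 237/100 = 2.37 bits/symbol.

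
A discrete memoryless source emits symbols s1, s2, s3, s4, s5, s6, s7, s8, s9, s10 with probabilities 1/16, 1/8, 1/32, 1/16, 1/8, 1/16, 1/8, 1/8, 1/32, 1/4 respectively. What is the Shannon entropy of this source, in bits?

3.0625 bits

Each probability is a power of 1/2, so log₂(1/p) is an integer.
H = Σ p·log₂(1/p) = 1/16·4 + 1/8·3 + 1/32·5 + 1/16·4 + 1/8·3 + 1/16·4 + 1/8·3 + 1/8·3 + 1/32·5 + 1/4·2 = 3.0625 bits.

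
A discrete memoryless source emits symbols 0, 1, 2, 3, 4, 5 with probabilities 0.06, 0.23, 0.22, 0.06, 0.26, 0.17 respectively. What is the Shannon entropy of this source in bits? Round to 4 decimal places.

2.3952 bits

H = −Σ pᵢ log₂ pᵢ.
−0.06·log₂(0.06) = 0.2435
−0.23·log₂(0.23) = 0.4877
−0.22·log₂(0.22) = 0.4806
−0.06·log₂(0.06) = 0.2435
−0.26·log₂(0.26) = 0.5053
−0.17·log₂(0.17) = 0.4346
Sum ≈ 2.3952 → 2.3952 bits.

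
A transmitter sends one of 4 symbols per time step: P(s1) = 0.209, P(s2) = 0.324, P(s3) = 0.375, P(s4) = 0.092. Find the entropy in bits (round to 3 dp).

1.846 bits

H = −Σ pᵢ log₂ pᵢ.
−0.209·log₂(0.209) = 0.4720
−0.324·log₂(0.324) = 0.5268
−0.375·log₂(0.375) = 0.5306
−0.092·log₂(0.092) = 0.3167
Sum ≈ 1.8461 → 1.846 bits.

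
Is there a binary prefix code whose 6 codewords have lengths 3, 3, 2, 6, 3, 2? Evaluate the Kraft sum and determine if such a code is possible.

0.890625; yes

With common denominator 2^6 = 64: Σ 2^(−ℓᵢ) = 8/64 + 8/64 + 16/64 + 1/64 + 8/64 + 16/64 = 57/64 = 0.890625.
Kraft's inequality requires Σ ≤ 1; here Σ = 0.890625 ≤ 1, so such a prefix code exists.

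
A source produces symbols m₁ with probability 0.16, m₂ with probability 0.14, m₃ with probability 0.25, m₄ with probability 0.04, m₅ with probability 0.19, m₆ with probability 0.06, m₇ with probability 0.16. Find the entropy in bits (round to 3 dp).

H = −Σ pᵢ log₂ pᵢ.
−0.16·log₂(0.16) = 0.4230
−0.14·log₂(0.14) = 0.3971
−0.25·log₂(0.25) = 0.5000
−0.04·log₂(0.04) = 0.1858
−0.19·log₂(0.19) = 0.4552
−0.06·log₂(0.06) = 0.2435
−0.16·log₂(0.16) = 0.4230
Sum ≈ 2.6277 → 2.628 bits.

2.628 bits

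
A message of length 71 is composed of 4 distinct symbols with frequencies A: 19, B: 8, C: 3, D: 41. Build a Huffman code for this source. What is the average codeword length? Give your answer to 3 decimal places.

Probabilities are the counts divided by 71.
Repeatedly combine the two least-probable nodes; the expected code length is the sum of the merged weights.
merge 3/71 + 8/71 → 11/71
merge 11/71 + 19/71 → 30/71
merge 30/71 + 41/71 → 1
L = 11/71 + 30/71 + 1 = 112/71 ≈ 1.577 bits/symbol.

1.577 bits/symbol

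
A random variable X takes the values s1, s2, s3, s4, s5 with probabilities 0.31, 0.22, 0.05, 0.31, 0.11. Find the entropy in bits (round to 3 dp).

2.095 bits

H = −Σ pᵢ log₂ pᵢ.
−0.31·log₂(0.31) = 0.5238
−0.22·log₂(0.22) = 0.4806
−0.05·log₂(0.05) = 0.2161
−0.31·log₂(0.31) = 0.5238
−0.11·log₂(0.11) = 0.3503
Sum ≈ 2.0945 → 2.095 bits.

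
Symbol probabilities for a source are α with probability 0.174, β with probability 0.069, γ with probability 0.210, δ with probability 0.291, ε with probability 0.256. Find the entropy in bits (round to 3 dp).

H = −Σ pᵢ log₂ pᵢ.
−0.174·log₂(0.174) = 0.4390
−0.069·log₂(0.069) = 0.2662
−0.210·log₂(0.210) = 0.4728
−0.291·log₂(0.291) = 0.5182
−0.256·log₂(0.256) = 0.5032
Sum ≈ 2.1994 → 2.199 bits.

2.199 bits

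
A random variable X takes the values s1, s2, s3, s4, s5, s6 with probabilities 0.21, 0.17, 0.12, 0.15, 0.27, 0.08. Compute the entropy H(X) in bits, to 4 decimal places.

H = −Σ pᵢ log₂ pᵢ.
−0.21·log₂(0.21) = 0.4728
−0.17·log₂(0.17) = 0.4346
−0.12·log₂(0.12) = 0.3671
−0.15·log₂(0.15) = 0.4105
−0.27·log₂(0.27) = 0.5100
−0.08·log₂(0.08) = 0.2915
Sum ≈ 2.4866 → 2.4866 bits.

2.4866 bits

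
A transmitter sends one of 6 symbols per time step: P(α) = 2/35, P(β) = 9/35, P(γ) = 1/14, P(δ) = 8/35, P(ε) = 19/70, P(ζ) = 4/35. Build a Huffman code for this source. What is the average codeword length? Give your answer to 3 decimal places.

Repeatedly combine the two least-probable nodes; the expected code length is the sum of the merged weights.
merge 2/35 + 1/14 → 9/70
merge 4/35 + 9/70 → 17/70
merge 8/35 + 17/70 → 33/70
merge 9/35 + 19/70 → 37/70
merge 33/70 + 37/70 → 1
L = 9/70 + 17/70 + 33/70 + 37/70 + 1 = 83/35 ≈ 2.371 bits/symbol.

2.371 bits/symbol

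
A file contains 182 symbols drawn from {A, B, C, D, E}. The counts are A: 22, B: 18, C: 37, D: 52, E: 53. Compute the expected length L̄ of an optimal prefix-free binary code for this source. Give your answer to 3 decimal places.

2.220 bits/symbol

Probabilities are the counts divided by 182.
Repeatedly combine the two least-probable nodes; the expected code length is the sum of the merged weights.
merge 9/91 + 11/91 → 20/91
merge 37/182 + 20/91 → 11/26
merge 2/7 + 53/182 → 15/26
merge 11/26 + 15/26 → 1
L = 20/91 + 11/26 + 15/26 + 1 = 202/91 ≈ 2.220 bits/symbol.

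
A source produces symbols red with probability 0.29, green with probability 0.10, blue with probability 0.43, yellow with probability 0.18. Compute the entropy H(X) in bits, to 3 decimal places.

H = −Σ pᵢ log₂ pᵢ.
−0.29·log₂(0.29) = 0.5179
−0.10·log₂(0.10) = 0.3322
−0.43·log₂(0.43) = 0.5236
−0.18·log₂(0.18) = 0.4453
Sum ≈ 1.8190 → 1.819 bits.

1.819 bits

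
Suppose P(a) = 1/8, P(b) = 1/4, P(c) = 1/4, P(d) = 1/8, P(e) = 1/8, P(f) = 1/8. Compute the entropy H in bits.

Each probability is a power of 1/2, so log₂(1/p) is an integer.
H = Σ p·log₂(1/p) = 1/8·3 + 1/4·2 + 1/4·2 + 1/8·3 + 1/8·3 + 1/8·3 = 2.5 bits.

2.5 bits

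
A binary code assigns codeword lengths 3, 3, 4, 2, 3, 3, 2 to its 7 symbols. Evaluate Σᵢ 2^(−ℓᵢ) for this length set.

With common denominator 2^4 = 16: Σ 2^(−ℓᵢ) = 2/16 + 2/16 + 1/16 + 4/16 + 2/16 + 2/16 + 4/16 = 17/16 = 1.0625.

1.0625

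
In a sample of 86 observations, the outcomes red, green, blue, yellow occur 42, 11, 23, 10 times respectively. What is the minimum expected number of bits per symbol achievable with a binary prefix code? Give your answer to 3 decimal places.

1.756 bits/symbol

Probabilities are the counts divided by 86.
Repeatedly combine the two least-probable nodes; the expected code length is the sum of the merged weights.
merge 5/43 + 11/86 → 21/86
merge 21/86 + 23/86 → 22/43
merge 21/43 + 22/43 → 1
L = 21/86 + 22/43 + 1 = 151/86 ≈ 1.756 bits/symbol.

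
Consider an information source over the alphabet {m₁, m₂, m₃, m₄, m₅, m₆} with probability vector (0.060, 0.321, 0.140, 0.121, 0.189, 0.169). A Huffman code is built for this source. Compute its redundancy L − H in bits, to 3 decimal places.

Entropy H = −Σ p log₂ p ≈ 2.4233 bits.
Huffman merges: 3/50+121/1000→181/1000; 7/50+169/1000→309/1000; 181/1000+189/1000→37/100; 309/1000+321/1000→63/100; 37/100+63/100→1. L = 249/100 ≈ 2.4900.
L − H = 2.4900 − 2.4233 = 0.067 bits.

0.067 bits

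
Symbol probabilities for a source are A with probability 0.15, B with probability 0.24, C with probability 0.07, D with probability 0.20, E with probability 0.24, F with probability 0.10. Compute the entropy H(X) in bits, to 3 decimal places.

H = −Σ pᵢ log₂ pᵢ.
−0.15·log₂(0.15) = 0.4105
−0.24·log₂(0.24) = 0.4941
−0.07·log₂(0.07) = 0.2686
−0.20·log₂(0.20) = 0.4644
−0.24·log₂(0.24) = 0.4941
−0.10·log₂(0.10) = 0.3322
Sum ≈ 2.4639 → 2.464 bits.

2.464 bits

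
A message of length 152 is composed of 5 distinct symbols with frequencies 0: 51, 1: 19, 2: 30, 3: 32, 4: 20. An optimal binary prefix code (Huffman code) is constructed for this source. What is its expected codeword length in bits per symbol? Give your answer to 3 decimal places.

Probabilities are the counts divided by 152.
Repeatedly combine the two least-probable nodes; the expected code length is the sum of the merged weights.
merge 1/8 + 5/38 → 39/152
merge 15/76 + 4/19 → 31/76
merge 39/152 + 51/152 → 45/76
merge 31/76 + 45/76 → 1
L = 39/152 + 31/76 + 45/76 + 1 = 343/152 ≈ 2.257 bits/symbol.

2.257 bits/symbol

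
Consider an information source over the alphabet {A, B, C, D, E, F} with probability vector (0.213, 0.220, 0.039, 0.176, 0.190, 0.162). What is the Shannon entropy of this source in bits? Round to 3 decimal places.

2.460 bits

H = −Σ pᵢ log₂ pᵢ.
−0.213·log₂(0.213) = 0.4752
−0.220·log₂(0.220) = 0.4806
−0.039·log₂(0.039) = 0.1825
−0.176·log₂(0.176) = 0.4411
−0.190·log₂(0.190) = 0.4552
−0.162·log₂(0.162) = 0.4254
Sum ≈ 2.4601 → 2.460 bits.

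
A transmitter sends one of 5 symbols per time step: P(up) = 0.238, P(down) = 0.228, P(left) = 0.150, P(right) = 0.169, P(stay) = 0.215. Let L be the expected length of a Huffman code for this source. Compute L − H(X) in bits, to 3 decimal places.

Entropy H = −Σ p log₂ p ≈ 2.3000 bits.
Huffman merges: 3/20+169/1000→319/1000; 43/200+57/250→443/1000; 119/500+319/1000→557/1000; 443/1000+557/1000→1. L = 2319/1000 ≈ 2.3190.
L − H = 2.3190 − 2.3000 = 0.019 bits.

0.019 bits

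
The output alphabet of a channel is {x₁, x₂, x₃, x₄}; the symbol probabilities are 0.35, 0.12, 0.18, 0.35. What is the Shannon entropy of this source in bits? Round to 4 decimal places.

H = −Σ pᵢ log₂ pᵢ.
−0.35·log₂(0.35) = 0.5301
−0.12·log₂(0.12) = 0.3671
−0.18·log₂(0.18) = 0.4453
−0.35·log₂(0.35) = 0.5301
Sum ≈ 1.8726 → 1.8726 bits.

1.8726 bits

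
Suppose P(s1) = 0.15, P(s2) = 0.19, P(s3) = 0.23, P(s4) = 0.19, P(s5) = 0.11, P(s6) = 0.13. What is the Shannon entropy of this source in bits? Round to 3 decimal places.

2.542 bits

H = −Σ pᵢ log₂ pᵢ.
−0.15·log₂(0.15) = 0.4105
−0.19·log₂(0.19) = 0.4552
−0.23·log₂(0.23) = 0.4877
−0.19·log₂(0.19) = 0.4552
−0.11·log₂(0.11) = 0.3503
−0.13·log₂(0.13) = 0.3826
Sum ≈ 2.5416 → 2.542 bits.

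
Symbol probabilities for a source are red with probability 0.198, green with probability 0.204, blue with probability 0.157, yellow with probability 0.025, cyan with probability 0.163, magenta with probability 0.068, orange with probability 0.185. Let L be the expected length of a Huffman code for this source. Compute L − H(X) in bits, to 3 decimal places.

0.067 bits

Entropy H = −Σ p log₂ p ≈ 2.6235 bits.
Huffman merges: 1/40+17/250→93/1000; 93/1000+157/1000→1/4; 163/1000+37/200→87/250; 99/500+51/250→201/500; 1/4+87/250→299/500; 201/500+299/500→1. L = 2691/1000 ≈ 2.6910.
L − H = 2.6910 − 2.6235 = 0.067 bits.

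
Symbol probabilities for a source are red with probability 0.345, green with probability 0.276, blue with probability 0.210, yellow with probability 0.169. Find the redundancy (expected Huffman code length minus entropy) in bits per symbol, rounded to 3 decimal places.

0.051 bits

Entropy H = −Σ p log₂ p ≈ 1.9486 bits.
Huffman merges: 169/1000+21/100→379/1000; 69/250+69/200→621/1000; 379/1000+621/1000→1. L = 2 ≈ 2.0000.
L − H = 2.0000 − 1.9486 = 0.051 bits.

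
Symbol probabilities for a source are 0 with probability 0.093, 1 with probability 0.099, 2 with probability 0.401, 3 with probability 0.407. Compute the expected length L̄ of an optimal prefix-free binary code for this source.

1.785 bits/symbol

Repeatedly combine the two least-probable nodes; the expected code length is the sum of the merged weights.
merge 93/1000 + 99/1000 → 24/125
merge 24/125 + 401/1000 → 593/1000
merge 407/1000 + 593/1000 → 1
L = 24/125 + 593/1000 + 1 = 357/200 = 1.785 bits/symbol.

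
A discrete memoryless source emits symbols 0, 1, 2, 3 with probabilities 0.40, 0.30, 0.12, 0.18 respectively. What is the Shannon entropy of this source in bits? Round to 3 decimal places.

1.862 bits

H = −Σ pᵢ log₂ pᵢ.
−0.40·log₂(0.40) = 0.5288
−0.30·log₂(0.30) = 0.5211
−0.12·log₂(0.12) = 0.3671
−0.18·log₂(0.18) = 0.4453
Sum ≈ 1.8622 → 1.862 bits.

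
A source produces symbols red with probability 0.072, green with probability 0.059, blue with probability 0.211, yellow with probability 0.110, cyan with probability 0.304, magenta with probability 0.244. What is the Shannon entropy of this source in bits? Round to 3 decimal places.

H = −Σ pᵢ log₂ pᵢ.
−0.072·log₂(0.072) = 0.2733
−0.059·log₂(0.059) = 0.2409
−0.211·log₂(0.211) = 0.4736
−0.110·log₂(0.110) = 0.3503
−0.304·log₂(0.304) = 0.5222
−0.244·log₂(0.244) = 0.4966
Sum ≈ 2.3569 → 2.357 bits.

2.357 bits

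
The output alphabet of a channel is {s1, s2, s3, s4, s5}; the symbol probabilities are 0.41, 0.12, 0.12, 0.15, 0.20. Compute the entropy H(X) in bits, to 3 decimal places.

H = −Σ pᵢ log₂ pᵢ.
−0.41·log₂(0.41) = 0.5274
−0.12·log₂(0.12) = 0.3671
−0.12·log₂(0.12) = 0.3671
−0.15·log₂(0.15) = 0.4105
−0.20·log₂(0.20) = 0.4644
Sum ≈ 2.1364 → 2.136 bits.

2.136 bits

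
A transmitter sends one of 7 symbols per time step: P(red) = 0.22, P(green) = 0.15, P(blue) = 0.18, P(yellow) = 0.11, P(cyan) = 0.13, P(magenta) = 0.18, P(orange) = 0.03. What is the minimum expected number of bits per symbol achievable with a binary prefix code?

Repeatedly combine the two least-probable nodes; the expected code length is the sum of the merged weights.
merge 3/100 + 11/100 → 7/50
merge 13/100 + 7/50 → 27/100
merge 3/20 + 9/50 → 33/100
merge 9/50 + 11/50 → 2/5
merge 27/100 + 33/100 → 3/5
merge 2/5 + 3/5 → 1
L = 7/50 + 27/100 + 33/100 + 2/5 + 3/5 + 1 = 137/50 = 2.74 bits/symbol.

2.74 bits/symbol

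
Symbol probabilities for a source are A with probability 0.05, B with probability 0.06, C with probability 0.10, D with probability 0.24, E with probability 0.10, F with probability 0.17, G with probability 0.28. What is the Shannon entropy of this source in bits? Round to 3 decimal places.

2.567 bits

H = −Σ pᵢ log₂ pᵢ.
−0.05·log₂(0.05) = 0.2161
−0.06·log₂(0.06) = 0.2435
−0.10·log₂(0.10) = 0.3322
−0.24·log₂(0.24) = 0.4941
−0.10·log₂(0.10) = 0.3322
−0.17·log₂(0.17) = 0.4346
−0.28·log₂(0.28) = 0.5142
Sum ≈ 2.5670 → 2.567 bits.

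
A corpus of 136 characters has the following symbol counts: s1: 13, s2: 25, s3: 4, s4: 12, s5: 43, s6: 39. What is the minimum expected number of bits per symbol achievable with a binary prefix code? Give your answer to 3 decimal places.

2.331 bits/symbol

Probabilities are the counts divided by 136.
Repeatedly combine the two least-probable nodes; the expected code length is the sum of the merged weights.
merge 1/34 + 3/34 → 2/17
merge 13/136 + 2/17 → 29/136
merge 25/136 + 29/136 → 27/68
merge 39/136 + 43/136 → 41/68
merge 27/68 + 41/68 → 1
L = 2/17 + 29/136 + 27/68 + 41/68 + 1 = 317/136 ≈ 2.331 bits/symbol.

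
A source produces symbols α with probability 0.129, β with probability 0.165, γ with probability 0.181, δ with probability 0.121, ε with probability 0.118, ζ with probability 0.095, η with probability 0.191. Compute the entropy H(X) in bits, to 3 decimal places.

2.768 bits

H = −Σ pᵢ log₂ pᵢ.
−0.129·log₂(0.129) = 0.3811
−0.165·log₂(0.165) = 0.4289
−0.181·log₂(0.181) = 0.4463
−0.121·log₂(0.121) = 0.3687
−0.118·log₂(0.118) = 0.3638
−0.095·log₂(0.095) = 0.3226
−0.191·log₂(0.191) = 0.4562
Sum ≈ 2.7677 → 2.768 bits.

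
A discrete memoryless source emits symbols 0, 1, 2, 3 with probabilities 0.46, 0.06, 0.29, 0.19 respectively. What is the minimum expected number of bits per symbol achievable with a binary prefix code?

Repeatedly combine the two least-probable nodes; the expected code length is the sum of the merged weights.
merge 3/50 + 19/100 → 1/4
merge 1/4 + 29/100 → 27/50
merge 23/50 + 27/50 → 1
L = 1/4 + 27/50 + 1 = 179/100 = 1.79 bits/symbol.

1.79 bits/symbol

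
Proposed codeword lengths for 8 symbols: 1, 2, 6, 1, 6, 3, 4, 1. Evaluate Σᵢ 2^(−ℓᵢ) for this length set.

1.96875

With common denominator 2^6 = 64: Σ 2^(−ℓᵢ) = 32/64 + 16/64 + 1/64 + 32/64 + 1/64 + 8/64 + 4/64 + 32/64 = 126/64 = 1.96875.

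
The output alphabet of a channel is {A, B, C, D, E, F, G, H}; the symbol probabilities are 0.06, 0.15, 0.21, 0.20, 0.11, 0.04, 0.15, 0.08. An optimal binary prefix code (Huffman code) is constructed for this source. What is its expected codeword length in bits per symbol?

Repeatedly combine the two least-probable nodes; the expected code length is the sum of the merged weights.
merge 1/25 + 3/50 → 1/10
merge 2/25 + 1/10 → 9/50
merge 11/100 + 3/20 → 13/50
merge 3/20 + 9/50 → 33/100
merge 1/5 + 21/100 → 41/100
merge 13/50 + 33/100 → 59/100
merge 41/100 + 59/100 → 1
L = 1/10 + 9/50 + 13/50 + 33/100 + 41/100 + 59/100 + 1 = 287/100 = 2.87 bits/symbol.

2.87 bits/symbol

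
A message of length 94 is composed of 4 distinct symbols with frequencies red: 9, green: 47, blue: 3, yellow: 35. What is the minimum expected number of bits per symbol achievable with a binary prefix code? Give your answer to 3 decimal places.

Probabilities are the counts divided by 94.
Repeatedly combine the two least-probable nodes; the expected code length is the sum of the merged weights.
merge 3/94 + 9/94 → 6/47
merge 6/47 + 35/94 → 1/2
merge 1/2 + 1/2 → 1
L = 6/47 + 1/2 + 1 = 153/94 ≈ 1.628 bits/symbol.

1.628 bits/symbol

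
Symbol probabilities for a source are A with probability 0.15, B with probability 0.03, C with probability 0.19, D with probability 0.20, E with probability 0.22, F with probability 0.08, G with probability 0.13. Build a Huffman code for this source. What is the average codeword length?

Repeatedly combine the two least-probable nodes; the expected code length is the sum of the merged weights.
merge 3/100 + 2/25 → 11/100
merge 11/100 + 13/100 → 6/25
merge 3/20 + 19/100 → 17/50
merge 1/5 + 11/50 → 21/50
merge 6/25 + 17/50 → 29/50
merge 21/50 + 29/50 → 1
L = 11/100 + 6/25 + 17/50 + 21/50 + 29/50 + 1 = 269/100 = 2.69 bits/symbol.

2.69 bits/symbol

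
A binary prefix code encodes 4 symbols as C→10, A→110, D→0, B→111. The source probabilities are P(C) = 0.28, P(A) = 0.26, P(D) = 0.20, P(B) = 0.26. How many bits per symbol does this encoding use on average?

2.32 bits/symbol

L̄ = Σ pᵢ·ℓᵢ = 0.28·2 + 0.26·3 + 0.20·1 + 0.26·3 = 2.32 bits/symbol.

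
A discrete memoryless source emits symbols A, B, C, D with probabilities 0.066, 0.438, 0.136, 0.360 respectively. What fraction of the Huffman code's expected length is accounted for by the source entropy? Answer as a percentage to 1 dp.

Entropy H = −Σ p log₂ p ≈ 1.7025 bits.
Huffman merges: 33/500+17/125→101/500; 101/500+9/25→281/500; 219/500+281/500→1. L = 441/250 ≈ 1.7640.
Efficiency = H/L = 1.7025/1.7640 = 96.5%.

96.5%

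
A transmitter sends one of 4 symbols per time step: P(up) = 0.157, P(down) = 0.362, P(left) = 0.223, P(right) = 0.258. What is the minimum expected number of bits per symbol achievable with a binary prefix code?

Repeatedly combine the two least-probable nodes; the expected code length is the sum of the merged weights.
merge 157/1000 + 223/1000 → 19/50
merge 129/500 + 181/500 → 31/50
merge 19/50 + 31/50 → 1
L = 19/50 + 31/50 + 1 = 2 bits/symbol.

2 bits/symbol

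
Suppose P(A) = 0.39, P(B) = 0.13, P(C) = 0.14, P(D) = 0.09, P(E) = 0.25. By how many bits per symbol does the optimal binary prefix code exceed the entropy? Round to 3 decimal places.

0.068 bits

Entropy H = −Σ p log₂ p ≈ 2.1222 bits.
Huffman merges: 9/100+13/100→11/50; 7/50+11/50→9/25; 1/4+9/25→61/100; 39/100+61/100→1. L = 219/100 ≈ 2.1900.
L − H = 2.1900 − 2.1222 = 0.068 bits.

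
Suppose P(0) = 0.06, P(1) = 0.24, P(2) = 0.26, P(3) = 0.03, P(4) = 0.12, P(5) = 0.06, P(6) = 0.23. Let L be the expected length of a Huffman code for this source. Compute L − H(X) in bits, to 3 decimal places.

0.017 bits

Entropy H = −Σ p log₂ p ≈ 2.4930 bits.
Huffman merges: 3/100+3/50→9/100; 3/50+9/100→3/20; 3/25+3/20→27/100; 23/100+6/25→47/100; 13/50+27/100→53/100; 47/100+53/100→1. L = 251/100 ≈ 2.5100.
L − H = 2.5100 − 2.4930 = 0.017 bits.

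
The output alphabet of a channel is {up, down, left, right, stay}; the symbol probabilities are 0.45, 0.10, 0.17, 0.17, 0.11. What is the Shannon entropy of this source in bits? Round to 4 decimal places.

2.0701 bits

H = −Σ pᵢ log₂ pᵢ.
−0.45·log₂(0.45) = 0.5184
−0.10·log₂(0.10) = 0.3322
−0.17·log₂(0.17) = 0.4346
−0.17·log₂(0.17) = 0.4346
−0.11·log₂(0.11) = 0.3503
Sum ≈ 2.0701 → 2.0701 bits.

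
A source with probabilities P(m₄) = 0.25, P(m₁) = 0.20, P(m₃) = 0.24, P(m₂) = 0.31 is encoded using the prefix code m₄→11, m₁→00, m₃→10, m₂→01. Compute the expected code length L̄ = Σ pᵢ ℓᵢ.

L̄ = Σ pᵢ·ℓᵢ = 0.25·2 + 0.20·2 + 0.24·2 + 0.31·2 = 2 bits/symbol.

2 bits/symbol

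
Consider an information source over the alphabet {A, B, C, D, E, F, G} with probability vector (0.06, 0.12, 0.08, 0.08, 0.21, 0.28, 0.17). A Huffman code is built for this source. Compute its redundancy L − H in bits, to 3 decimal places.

0.035 bits

Entropy H = −Σ p log₂ p ≈ 2.6152 bits.
Huffman merges: 3/50+2/25→7/50; 2/25+3/25→1/5; 7/50+17/100→31/100; 1/5+21/100→41/100; 7/25+31/100→59/100; 41/100+59/100→1. L = 53/20 ≈ 2.6500.
L − H = 2.6500 − 2.6152 = 0.035 bits.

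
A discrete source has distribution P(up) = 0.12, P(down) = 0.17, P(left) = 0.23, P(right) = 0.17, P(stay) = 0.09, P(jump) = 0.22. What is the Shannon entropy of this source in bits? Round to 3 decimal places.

2.517 bits

H = −Σ pᵢ log₂ pᵢ.
−0.12·log₂(0.12) = 0.3671
−0.17·log₂(0.17) = 0.4346
−0.23·log₂(0.23) = 0.4877
−0.17·log₂(0.17) = 0.4346
−0.09·log₂(0.09) = 0.3127
−0.22·log₂(0.22) = 0.4806
Sum ≈ 2.5171 → 2.517 bits.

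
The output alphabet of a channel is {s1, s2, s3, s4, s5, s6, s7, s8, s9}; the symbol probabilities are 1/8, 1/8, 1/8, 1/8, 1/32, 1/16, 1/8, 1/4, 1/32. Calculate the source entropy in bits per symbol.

2.9375 bits

Each probability is a power of 1/2, so log₂(1/p) is an integer.
H = Σ p·log₂(1/p) = 1/8·3 + 1/8·3 + 1/8·3 + 1/8·3 + 1/32·5 + 1/16·4 + 1/8·3 + 1/4·2 + 1/32·5 = 2.9375 bits.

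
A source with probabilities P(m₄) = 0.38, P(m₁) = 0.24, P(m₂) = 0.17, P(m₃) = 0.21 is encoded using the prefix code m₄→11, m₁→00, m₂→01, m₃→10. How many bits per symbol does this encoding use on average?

L̄ = Σ pᵢ·ℓᵢ = 0.38·2 + 0.24·2 + 0.17·2 + 0.21·2 = 2 bits/symbol.

2 bits/symbol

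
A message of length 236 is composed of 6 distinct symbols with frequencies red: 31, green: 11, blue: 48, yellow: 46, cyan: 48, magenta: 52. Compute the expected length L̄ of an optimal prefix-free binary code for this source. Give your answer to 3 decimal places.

Probabilities are the counts divided by 236.
Repeatedly combine the two least-probable nodes; the expected code length is the sum of the merged weights.
merge 11/236 + 31/236 → 21/118
merge 21/118 + 23/118 → 22/59
merge 12/59 + 12/59 → 24/59
merge 13/59 + 22/59 → 35/59
merge 24/59 + 35/59 → 1
L = 21/118 + 22/59 + 24/59 + 35/59 + 1 = 301/118 ≈ 2.551 bits/symbol.

2.551 bits/symbol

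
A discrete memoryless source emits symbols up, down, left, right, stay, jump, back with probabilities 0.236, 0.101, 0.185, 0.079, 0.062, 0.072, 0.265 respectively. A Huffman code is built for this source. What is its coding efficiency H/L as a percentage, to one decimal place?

98.7%

Entropy H = −Σ p log₂ p ≈ 2.5951 bits.
Huffman merges: 31/500+9/125→67/500; 79/1000+101/1000→9/50; 67/500+9/50→157/500; 37/200+59/250→421/1000; 53/200+157/500→579/1000; 421/1000+579/1000→1. L = 657/250 ≈ 2.6280.
Efficiency = H/L = 2.5951/2.6280 = 98.7%.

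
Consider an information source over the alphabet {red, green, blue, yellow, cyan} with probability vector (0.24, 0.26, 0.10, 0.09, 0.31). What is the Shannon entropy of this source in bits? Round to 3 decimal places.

2.168 bits

H = −Σ pᵢ log₂ pᵢ.
−0.24·log₂(0.24) = 0.4941
−0.26·log₂(0.26) = 0.5053
−0.10·log₂(0.10) = 0.3322
−0.09·log₂(0.09) = 0.3127
−0.31·log₂(0.31) = 0.5238
Sum ≈ 2.1681 → 2.168 bits.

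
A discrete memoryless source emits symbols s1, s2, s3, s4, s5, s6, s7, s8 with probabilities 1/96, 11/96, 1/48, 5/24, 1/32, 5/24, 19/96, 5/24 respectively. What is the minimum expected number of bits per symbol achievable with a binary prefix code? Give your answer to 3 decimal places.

Repeatedly combine the two least-probable nodes; the expected code length is the sum of the merged weights.
merge 1/96 + 1/48 → 1/32
merge 1/32 + 1/32 → 1/16
merge 1/16 + 11/96 → 17/96
merge 17/96 + 19/96 → 3/8
merge 5/24 + 5/24 → 5/12
merge 5/24 + 3/8 → 7/12
merge 5/12 + 7/12 → 1
L = 1/32 + 1/16 + 17/96 + 3/8 + 5/12 + 7/12 + 1 = 127/48 ≈ 2.646 bits/symbol.

2.646 bits/symbol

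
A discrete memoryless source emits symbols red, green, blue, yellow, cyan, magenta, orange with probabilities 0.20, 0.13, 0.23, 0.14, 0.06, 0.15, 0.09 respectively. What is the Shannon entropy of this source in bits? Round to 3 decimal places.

2.699 bits

H = −Σ pᵢ log₂ pᵢ.
−0.20·log₂(0.20) = 0.4644
−0.13·log₂(0.13) = 0.3826
−0.23·log₂(0.23) = 0.4877
−0.14·log₂(0.14) = 0.3971
−0.06·log₂(0.06) = 0.2435
−0.15·log₂(0.15) = 0.4105
−0.09·log₂(0.09) = 0.3127
Sum ≈ 2.6985 → 2.699 bits.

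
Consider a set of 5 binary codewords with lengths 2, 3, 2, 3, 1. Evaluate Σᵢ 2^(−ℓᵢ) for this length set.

With common denominator 2^3 = 8: Σ 2^(−ℓᵢ) = 2/8 + 1/8 + 2/8 + 1/8 + 4/8 = 10/8 = 1.25.

1.25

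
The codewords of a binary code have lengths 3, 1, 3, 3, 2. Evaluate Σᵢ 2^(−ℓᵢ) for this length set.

With common denominator 2^3 = 8: Σ 2^(−ℓᵢ) = 1/8 + 4/8 + 1/8 + 1/8 + 2/8 = 9/8 = 1.125.

1.125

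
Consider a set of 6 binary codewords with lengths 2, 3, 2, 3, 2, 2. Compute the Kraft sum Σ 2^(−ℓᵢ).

With common denominator 2^3 = 8: Σ 2^(−ℓᵢ) = 2/8 + 1/8 + 2/8 + 1/8 + 2/8 + 2/8 = 10/8 = 1.25.

1.25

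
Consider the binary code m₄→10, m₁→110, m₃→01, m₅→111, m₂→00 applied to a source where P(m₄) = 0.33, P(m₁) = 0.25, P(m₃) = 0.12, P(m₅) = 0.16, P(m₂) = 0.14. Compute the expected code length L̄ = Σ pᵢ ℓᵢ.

2.41 bits/symbol

L̄ = Σ pᵢ·ℓᵢ = 0.33·2 + 0.25·3 + 0.12·2 + 0.16·3 + 0.14·2 = 2.41 bits/symbol.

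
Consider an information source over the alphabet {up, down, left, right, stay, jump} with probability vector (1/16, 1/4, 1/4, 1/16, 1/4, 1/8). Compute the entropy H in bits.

2.375 bits

Each probability is a power of 1/2, so log₂(1/p) is an integer.
H = Σ p·log₂(1/p) = 1/16·4 + 1/4·2 + 1/4·2 + 1/16·4 + 1/4·2 + 1/8·3 = 2.375 bits.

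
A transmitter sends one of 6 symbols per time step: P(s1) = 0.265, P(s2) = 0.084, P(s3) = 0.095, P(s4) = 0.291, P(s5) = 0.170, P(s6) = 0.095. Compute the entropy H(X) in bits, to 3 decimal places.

H = −Σ pᵢ log₂ pᵢ.
−0.265·log₂(0.265) = 0.5077
−0.084·log₂(0.084) = 0.3002
−0.095·log₂(0.095) = 0.3226
−0.291·log₂(0.291) = 0.5182
−0.170·log₂(0.170) = 0.4346
−0.095·log₂(0.095) = 0.3226
Sum ≈ 2.4060 → 2.406 bits.

2.406 bits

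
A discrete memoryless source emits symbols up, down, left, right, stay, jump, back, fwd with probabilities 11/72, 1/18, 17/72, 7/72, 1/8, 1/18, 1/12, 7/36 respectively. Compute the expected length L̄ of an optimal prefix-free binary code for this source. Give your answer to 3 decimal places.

2.861 bits/symbol

Repeatedly combine the two least-probable nodes; the expected code length is the sum of the merged weights.
merge 1/18 + 1/18 → 1/9
merge 1/12 + 7/72 → 13/72
merge 1/9 + 1/8 → 17/72
merge 11/72 + 13/72 → 1/3
merge 7/36 + 17/72 → 31/72
merge 17/72 + 1/3 → 41/72
merge 31/72 + 41/72 → 1
L = 1/9 + 13/72 + 17/72 + 1/3 + 31/72 + 41/72 + 1 = 103/36 ≈ 2.861 bits/symbol.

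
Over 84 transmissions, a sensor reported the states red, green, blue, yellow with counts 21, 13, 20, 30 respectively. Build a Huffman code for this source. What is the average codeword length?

2 bits/symbol

Probabilities are the counts divided by 84.
Repeatedly combine the two least-probable nodes; the expected code length is the sum of the merged weights.
merge 13/84 + 5/21 → 11/28
merge 1/4 + 5/14 → 17/28
merge 11/28 + 17/28 → 1
L = 11/28 + 17/28 + 1 = 2 bits/symbol.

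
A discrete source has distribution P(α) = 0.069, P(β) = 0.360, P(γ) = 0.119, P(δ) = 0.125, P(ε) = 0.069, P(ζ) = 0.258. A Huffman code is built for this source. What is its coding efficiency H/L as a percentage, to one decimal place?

Entropy H = −Σ p log₂ p ≈ 2.3076 bits.
Huffman merges: 69/1000+69/1000→69/500; 119/1000+1/8→61/250; 69/500+61/250→191/500; 129/500+9/25→309/500; 191/500+309/500→1. L = 1191/500 ≈ 2.3820.
Efficiency = H/L = 2.3076/2.3820 = 96.9%.

96.9%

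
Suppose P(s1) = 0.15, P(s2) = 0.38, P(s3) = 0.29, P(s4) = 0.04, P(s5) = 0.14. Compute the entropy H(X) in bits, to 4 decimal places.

H = −Σ pᵢ log₂ pᵢ.
−0.15·log₂(0.15) = 0.4105
−0.38·log₂(0.38) = 0.5305
−0.29·log₂(0.29) = 0.5179
−0.04·log₂(0.04) = 0.1858
−0.14·log₂(0.14) = 0.3971
Sum ≈ 2.0418 → 2.0418 bits.

2.0418 bits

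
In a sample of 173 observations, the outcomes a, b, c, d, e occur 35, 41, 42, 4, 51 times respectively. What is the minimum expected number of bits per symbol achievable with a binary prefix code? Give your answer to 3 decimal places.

Probabilities are the counts divided by 173.
Repeatedly combine the two least-probable nodes; the expected code length is the sum of the merged weights.
merge 4/173 + 35/173 → 39/173
merge 39/173 + 41/173 → 80/173
merge 42/173 + 51/173 → 93/173
merge 80/173 + 93/173 → 1
L = 39/173 + 80/173 + 93/173 + 1 = 385/173 ≈ 2.225 bits/symbol.

2.225 bits/symbol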